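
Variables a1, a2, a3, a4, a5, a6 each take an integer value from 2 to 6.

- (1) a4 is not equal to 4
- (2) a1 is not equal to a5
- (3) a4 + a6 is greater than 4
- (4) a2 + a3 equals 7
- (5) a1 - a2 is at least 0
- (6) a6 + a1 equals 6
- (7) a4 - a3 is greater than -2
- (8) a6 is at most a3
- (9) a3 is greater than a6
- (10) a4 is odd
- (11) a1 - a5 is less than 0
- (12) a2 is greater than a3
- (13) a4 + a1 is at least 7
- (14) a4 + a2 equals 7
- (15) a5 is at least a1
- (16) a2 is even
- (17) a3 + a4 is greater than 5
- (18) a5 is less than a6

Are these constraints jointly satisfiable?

Unsatisfiable

Constraints 5, 9, 12, 15, and 18 give a1 ≤ a5, a5 < a6, a6 < a3, a3 < a2, a2 ≤ a1. Chaining: a1 ≤ a5 < a6 < a3 < a2 ≤ a1, which forces a1 < a1 — impossible.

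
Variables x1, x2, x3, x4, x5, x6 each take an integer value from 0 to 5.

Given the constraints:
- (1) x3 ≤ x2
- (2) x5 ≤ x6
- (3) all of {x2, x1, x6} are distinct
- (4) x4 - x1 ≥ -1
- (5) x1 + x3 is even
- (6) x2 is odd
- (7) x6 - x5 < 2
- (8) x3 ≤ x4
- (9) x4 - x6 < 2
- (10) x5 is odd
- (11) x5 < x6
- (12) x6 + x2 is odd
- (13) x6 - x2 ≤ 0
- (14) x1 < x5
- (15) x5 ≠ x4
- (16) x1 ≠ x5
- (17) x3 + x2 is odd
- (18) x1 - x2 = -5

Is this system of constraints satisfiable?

Satisfiable

Try x1 = 0, x2 = 5, x3 = 0, x4 = 2, x5 = 1, x6 = 2.
Check constraint 4: x4 - x1 = 2; constraint 7: x6 - x5 = 1. The remaining constraints are straightforward to verify.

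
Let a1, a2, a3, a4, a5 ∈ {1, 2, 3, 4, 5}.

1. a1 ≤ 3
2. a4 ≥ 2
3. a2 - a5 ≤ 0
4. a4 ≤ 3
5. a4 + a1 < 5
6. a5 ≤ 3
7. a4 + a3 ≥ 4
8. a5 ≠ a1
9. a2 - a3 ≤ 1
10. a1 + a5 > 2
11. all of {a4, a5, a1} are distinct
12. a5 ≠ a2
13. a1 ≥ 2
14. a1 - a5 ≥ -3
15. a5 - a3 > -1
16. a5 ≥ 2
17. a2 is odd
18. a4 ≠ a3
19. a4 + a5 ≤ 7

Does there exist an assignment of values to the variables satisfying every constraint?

Unsatisfiable

Constraints 1, 2, 4, 6, 13, and 16 confine each of a4, a5, a1 to the 2 values {2, 3}.
Constraint 11 requires all 3 of them to be distinct, but only 2 values are available — impossible by the pigeonhole principle.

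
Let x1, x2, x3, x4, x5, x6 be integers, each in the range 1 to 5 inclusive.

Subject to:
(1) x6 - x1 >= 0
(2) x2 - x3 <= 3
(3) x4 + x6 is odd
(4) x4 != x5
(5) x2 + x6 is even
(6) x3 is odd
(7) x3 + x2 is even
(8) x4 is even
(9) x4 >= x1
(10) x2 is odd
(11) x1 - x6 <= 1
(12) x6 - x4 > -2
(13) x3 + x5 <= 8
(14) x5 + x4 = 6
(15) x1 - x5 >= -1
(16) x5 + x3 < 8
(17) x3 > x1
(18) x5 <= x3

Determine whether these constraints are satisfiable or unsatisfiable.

Satisfiable

Setting (x1, x2, x3, x4, x5, x6) = (4, 5, 5, 4, 2, 5) satisfies everything: constraint 1: x6 - x1 = 1; constraint 2: x2 - x3 = 0; constraint 11: x1 - x6 = -1, and the others follow.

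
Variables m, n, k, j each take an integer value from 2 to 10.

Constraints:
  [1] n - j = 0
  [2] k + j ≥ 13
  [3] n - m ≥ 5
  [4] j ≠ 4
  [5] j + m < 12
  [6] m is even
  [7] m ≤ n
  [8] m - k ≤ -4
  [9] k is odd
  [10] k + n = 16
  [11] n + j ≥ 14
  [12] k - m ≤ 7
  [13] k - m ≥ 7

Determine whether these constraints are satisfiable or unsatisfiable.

Satisfiable

The assignment m = 2, n = 7, k = 9, j = 7 works:
  constraint 1 holds since n - j = 0.
  constraint 2 holds since k + j = 16.
  constraint 3 holds since n - m = 5.
The rest check out directly.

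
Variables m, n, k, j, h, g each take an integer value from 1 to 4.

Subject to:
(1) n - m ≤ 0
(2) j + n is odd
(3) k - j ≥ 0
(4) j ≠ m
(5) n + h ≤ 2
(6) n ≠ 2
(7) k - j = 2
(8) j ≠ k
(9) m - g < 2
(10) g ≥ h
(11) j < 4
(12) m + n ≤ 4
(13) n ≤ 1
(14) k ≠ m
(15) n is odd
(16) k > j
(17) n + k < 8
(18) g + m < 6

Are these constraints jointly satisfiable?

Satisfiable

Take m = 3, n = 1, k = 4, j = 2, h = 1, g = 2. Then constraint 1: n - m = -2; constraint 3: k - j = 2; constraint 5: n + h = 2, and every other listed constraint is also met.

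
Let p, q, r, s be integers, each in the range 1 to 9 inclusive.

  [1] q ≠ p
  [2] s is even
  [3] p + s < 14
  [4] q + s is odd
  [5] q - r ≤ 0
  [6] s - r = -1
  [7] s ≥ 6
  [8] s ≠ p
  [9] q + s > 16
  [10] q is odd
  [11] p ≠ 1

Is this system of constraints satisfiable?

Take p = 5, q = 9, r = 9, s = 8. Then constraint 3: p + s = 13; constraint 5: q - r = 0; constraint 6: s - r = -1, and every other listed constraint is also met.

Satisfiable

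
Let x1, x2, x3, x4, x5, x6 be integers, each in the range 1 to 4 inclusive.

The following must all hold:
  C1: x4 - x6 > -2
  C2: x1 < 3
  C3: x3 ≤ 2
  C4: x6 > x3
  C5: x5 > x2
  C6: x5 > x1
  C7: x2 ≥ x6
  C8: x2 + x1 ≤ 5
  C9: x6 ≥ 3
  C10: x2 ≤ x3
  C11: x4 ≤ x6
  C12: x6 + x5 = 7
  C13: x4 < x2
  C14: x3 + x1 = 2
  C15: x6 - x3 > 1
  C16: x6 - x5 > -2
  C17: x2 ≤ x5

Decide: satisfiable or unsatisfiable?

From constraints 7 and 9: x2 ≥ x6 and x6 ≥ 3, so x2 ≥ 3. From constraints 3 and 10: x2 ≤ x3 and x3 ≤ 2, so x2 ≤ 2. But 2 < 3, so no value of x2 works.

Unsatisfiable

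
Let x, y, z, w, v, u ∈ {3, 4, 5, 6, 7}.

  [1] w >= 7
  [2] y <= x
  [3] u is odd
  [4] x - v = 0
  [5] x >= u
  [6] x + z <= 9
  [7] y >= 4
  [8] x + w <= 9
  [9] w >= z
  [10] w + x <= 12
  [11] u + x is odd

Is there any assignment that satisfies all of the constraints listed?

From constraints 2 and 7: x ≥ y ≥ 4. From constraint 1: w ≥ 7. Hence x + w ≥ 11. But constraint 8 requires x + w ≤ 9, and 9 < 11. Contradiction.

Unsatisfiable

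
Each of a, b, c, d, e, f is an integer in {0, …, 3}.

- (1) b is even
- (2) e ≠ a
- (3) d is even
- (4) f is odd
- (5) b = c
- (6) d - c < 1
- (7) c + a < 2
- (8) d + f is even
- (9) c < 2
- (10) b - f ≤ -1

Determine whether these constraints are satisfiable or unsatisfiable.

Unsatisfiable

Constraint 3 makes d even and constraint 4 makes f odd, so d + f must be odd. Constraint 8 says d + f is even — contradiction.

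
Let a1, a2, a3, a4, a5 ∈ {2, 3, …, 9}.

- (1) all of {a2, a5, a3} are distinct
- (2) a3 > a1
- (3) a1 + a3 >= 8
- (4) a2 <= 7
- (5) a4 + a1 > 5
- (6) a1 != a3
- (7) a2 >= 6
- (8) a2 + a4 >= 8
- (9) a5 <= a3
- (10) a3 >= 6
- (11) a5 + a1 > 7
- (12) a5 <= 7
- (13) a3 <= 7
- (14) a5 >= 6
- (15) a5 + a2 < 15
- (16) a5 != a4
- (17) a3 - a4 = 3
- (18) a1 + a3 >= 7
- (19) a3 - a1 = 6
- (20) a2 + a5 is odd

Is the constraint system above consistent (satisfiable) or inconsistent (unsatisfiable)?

Unsatisfiable

Constraints 4, 7, 10, 12, 13, and 14 confine each of a2, a5, a3 to the 2 values {6, 7}.
Constraint 1 requires all 3 of them to be distinct, but only 2 values are available — impossible by the pigeonhole principle.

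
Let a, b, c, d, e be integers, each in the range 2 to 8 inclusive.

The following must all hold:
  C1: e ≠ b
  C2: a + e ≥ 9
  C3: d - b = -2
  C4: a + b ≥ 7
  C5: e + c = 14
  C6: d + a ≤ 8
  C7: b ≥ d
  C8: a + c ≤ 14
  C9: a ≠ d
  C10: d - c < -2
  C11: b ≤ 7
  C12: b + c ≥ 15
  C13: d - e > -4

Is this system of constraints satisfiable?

Satisfiable

One satisfying assignment is a = 3, b = 7, c = 8, d = 5, e = 6.
For the less obvious constraints — constraint 2: a + e = 9; constraint 3: d - b = -2; constraint 4: a + b = 10 — and the others hold by inspection.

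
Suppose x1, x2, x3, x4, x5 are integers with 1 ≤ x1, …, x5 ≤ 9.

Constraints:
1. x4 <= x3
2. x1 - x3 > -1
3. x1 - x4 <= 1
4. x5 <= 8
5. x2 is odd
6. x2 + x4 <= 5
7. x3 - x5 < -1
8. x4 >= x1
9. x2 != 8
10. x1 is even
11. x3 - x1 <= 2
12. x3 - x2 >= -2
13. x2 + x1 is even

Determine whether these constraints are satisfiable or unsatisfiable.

Constraint 5 makes x2 odd and constraint 10 makes x1 even, so x2 + x1 must be odd. Constraint 13 says x2 + x1 is even — contradiction.

Unsatisfiable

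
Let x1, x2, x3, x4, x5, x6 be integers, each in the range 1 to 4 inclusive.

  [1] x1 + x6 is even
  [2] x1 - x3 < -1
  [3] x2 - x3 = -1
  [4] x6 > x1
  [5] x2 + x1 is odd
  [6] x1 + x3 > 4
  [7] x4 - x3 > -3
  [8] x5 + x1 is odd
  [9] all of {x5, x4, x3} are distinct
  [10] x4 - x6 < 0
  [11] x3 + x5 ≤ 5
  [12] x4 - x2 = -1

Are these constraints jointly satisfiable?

Take x1 = 2, x2 = 3, x3 = 4, x4 = 2, x5 = 1, x6 = 4. Then constraint 2: x1 - x3 = -2; constraint 3: x2 - x3 = -1, and every other listed constraint is also met.

Satisfiable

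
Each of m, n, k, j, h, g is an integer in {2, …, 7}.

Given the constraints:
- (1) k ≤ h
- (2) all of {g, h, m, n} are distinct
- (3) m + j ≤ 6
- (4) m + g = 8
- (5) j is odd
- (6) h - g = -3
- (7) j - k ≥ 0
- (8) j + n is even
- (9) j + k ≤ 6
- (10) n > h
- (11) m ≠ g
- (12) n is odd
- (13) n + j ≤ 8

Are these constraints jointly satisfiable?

The assignment m = 2, n = 5, k = 2, j = 3, h = 3, g = 6 works:
  constraint 3 holds since m + j = 5.
  constraint 4 holds since m + g = 8.
  constraint 6 holds since h - g = -3.
The rest check out directly.

Satisfiable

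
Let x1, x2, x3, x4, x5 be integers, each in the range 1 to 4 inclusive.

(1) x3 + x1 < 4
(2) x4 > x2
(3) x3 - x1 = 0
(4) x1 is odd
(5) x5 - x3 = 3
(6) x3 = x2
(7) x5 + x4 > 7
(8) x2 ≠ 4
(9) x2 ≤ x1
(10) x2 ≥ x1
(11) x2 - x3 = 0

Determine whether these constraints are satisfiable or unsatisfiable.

Take x1 = 1, x2 = 1, x3 = 1, x4 = 4, x5 = 4. Then constraint 1: x3 + x1 = 2; constraint 3: x3 - x1 = 0, and every other listed constraint is also met.

Satisfiable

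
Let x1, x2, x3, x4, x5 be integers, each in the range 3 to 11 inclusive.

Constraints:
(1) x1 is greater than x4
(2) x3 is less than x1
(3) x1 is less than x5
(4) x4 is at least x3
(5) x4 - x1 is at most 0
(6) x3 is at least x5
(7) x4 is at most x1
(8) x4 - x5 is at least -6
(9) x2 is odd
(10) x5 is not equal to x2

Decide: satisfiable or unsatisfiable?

Constraints 1, 3, 4, and 6 give x1 < x5, x5 ≤ x3, x3 ≤ x4, x4 < x1. Chaining: x1 < x5 ≤ x3 ≤ x4 < x1, which forces x1 < x1 — impossible.

Unsatisfiable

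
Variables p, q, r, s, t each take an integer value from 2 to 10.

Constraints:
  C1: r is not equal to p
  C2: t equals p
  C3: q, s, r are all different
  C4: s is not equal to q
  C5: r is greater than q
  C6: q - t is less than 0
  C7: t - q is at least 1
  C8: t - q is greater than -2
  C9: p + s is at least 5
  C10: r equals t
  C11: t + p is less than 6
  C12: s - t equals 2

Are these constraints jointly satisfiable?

From constraints 2 and 10, r = t = p, so r = p. But constraint 1 says r ≠ p. Contradiction.

Unsatisfiable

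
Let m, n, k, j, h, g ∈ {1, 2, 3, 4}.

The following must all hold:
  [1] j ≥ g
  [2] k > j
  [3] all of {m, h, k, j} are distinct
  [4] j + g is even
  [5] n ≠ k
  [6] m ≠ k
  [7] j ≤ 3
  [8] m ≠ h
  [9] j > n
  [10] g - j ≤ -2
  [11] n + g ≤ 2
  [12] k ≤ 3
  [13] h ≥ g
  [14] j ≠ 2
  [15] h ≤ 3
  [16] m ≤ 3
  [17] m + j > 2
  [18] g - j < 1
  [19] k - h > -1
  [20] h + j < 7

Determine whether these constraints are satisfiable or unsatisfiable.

Constraints 7, 12, 15, and 16 confine each of m, h, k, j to the 3 values {1, …, 3} (the domain already gives each ≥ 1).
Constraint 3 requires all 4 of them to be distinct, but only 3 values are available — impossible by the pigeonhole principle.

Unsatisfiable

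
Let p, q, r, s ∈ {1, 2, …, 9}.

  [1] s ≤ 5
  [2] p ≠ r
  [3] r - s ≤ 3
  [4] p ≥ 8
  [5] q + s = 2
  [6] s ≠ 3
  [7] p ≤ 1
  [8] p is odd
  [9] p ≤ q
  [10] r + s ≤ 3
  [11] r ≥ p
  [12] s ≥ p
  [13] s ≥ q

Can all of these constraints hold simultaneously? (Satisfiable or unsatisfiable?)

From constraints 4 and 9: q ≥ p and p ≥ 8, so q ≥ 8. From constraints 1 and 13: q ≤ s and s ≤ 5, so q ≤ 5. But 5 < 8, so no value of q works.

Unsatisfiable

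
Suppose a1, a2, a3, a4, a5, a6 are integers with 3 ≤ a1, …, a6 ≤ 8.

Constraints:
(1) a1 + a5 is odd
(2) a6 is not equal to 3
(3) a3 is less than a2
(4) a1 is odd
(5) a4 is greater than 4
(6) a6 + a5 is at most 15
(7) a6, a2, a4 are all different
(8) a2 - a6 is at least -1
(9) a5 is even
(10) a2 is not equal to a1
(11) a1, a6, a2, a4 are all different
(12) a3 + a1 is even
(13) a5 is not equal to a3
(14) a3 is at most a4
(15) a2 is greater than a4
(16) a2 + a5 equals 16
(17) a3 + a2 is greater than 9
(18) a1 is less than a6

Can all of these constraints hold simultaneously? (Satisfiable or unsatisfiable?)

Satisfiable

Setting (a1, a2, a3, a4, a5, a6) = (3, 8, 3, 6, 8, 7) satisfies everything: constraint 6: a6 + a5 = 15; constraint 8: a2 - a6 = 1, and the others follow.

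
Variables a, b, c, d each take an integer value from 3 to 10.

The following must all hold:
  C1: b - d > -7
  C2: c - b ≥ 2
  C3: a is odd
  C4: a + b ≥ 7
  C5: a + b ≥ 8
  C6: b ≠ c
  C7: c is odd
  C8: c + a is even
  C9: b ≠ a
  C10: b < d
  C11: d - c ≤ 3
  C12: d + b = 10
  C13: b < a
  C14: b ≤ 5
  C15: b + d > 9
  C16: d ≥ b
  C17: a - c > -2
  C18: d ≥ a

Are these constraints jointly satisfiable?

Satisfiable

The assignment a = 7, b = 3, c = 7, d = 7 works:
  constraint 1 holds since b - d = -4.
  constraint 2 holds since c - b = 4.
  constraint 4 holds since a + b = 10.
The rest check out directly.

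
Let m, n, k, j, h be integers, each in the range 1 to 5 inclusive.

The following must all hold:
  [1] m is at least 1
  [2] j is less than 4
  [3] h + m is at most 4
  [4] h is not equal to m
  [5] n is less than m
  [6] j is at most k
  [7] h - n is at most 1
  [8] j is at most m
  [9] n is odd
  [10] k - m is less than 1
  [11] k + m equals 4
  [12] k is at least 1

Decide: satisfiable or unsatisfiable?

The assignment m = 2, n = 1, k = 2, j = 1, h = 1 works:
  constraint 3 holds since h + m = 3.
  constraint 7 holds since h - n = 0.
The rest check out directly.

Satisfiable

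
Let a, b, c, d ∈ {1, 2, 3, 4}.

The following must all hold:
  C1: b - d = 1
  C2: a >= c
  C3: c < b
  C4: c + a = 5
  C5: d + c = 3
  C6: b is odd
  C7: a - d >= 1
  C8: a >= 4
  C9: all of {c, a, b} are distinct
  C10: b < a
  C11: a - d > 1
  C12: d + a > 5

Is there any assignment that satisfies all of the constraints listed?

Satisfiable

Take a = 4, b = 3, c = 1, d = 2. Then constraint 1: b - d = 1; constraint 4: c + a = 5, and every other listed constraint is also met.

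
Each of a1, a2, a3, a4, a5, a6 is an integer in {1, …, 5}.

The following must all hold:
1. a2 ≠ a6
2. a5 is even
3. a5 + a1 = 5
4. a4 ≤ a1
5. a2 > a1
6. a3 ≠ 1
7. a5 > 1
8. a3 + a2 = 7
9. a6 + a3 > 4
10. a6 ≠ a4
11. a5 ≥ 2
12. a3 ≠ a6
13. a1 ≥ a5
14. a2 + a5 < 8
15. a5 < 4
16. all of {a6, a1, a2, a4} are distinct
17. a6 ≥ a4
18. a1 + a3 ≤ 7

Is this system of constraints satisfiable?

Satisfiable

Setting (a1, a2, a3, a4, a5, a6) = (3, 4, 3, 1, 2, 2) satisfies everything: constraint 3: a5 + a1 = 5; constraint 8: a3 + a2 = 7, and the others follow.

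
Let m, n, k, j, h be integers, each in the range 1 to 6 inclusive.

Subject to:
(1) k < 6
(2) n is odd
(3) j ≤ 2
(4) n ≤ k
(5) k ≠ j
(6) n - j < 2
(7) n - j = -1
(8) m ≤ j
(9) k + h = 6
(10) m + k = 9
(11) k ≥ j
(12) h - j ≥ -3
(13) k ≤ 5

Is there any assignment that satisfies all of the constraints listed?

Unsatisfiable

From constraints 3 and 8: m ≤ j ≤ 2. From constraint 13: k ≤ 5. Hence m + k ≤ 7. But constraint 10 requires m + k = 9, and 9 > 7. Contradiction.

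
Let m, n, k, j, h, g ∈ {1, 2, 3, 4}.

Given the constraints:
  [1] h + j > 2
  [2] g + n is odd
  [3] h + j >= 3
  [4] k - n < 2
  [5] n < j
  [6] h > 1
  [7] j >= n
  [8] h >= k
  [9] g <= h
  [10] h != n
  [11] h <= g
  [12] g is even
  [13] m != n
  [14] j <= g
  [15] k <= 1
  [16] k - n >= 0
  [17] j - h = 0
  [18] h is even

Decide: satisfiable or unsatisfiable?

Satisfiable

The assignment m = 2, n = 1, k = 1, j = 2, h = 2, g = 2 works:
  constraint 1 holds since h + j = 4.
  constraint 3 holds since h + j = 4.
The rest check out directly.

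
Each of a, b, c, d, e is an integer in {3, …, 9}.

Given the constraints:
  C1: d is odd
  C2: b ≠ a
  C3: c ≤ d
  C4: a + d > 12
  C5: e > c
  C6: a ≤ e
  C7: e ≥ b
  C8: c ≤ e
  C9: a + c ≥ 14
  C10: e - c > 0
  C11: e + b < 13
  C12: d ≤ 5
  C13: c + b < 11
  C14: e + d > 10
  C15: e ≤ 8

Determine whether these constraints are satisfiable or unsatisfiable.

From constraints 6 and 15: a ≤ e ≤ 8. From constraints 3 and 12: c ≤ d ≤ 5. Hence a + c ≤ 13. But constraint 9 requires a + c ≥ 14, and 14 > 13. Contradiction.

Unsatisfiable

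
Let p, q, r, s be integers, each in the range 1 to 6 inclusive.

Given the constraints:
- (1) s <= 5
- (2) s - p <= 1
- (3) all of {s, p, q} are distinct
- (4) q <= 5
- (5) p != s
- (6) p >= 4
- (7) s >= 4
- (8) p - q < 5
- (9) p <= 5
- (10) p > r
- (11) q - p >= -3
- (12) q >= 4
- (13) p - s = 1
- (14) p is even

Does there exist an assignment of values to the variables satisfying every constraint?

Constraints 1, 4, 6, 7, 9, and 12 confine each of s, p, q to the 2 values {4, 5}.
Constraint 3 requires all 3 of them to be distinct, but only 2 values are available — impossible by the pigeonhole principle.

Unsatisfiable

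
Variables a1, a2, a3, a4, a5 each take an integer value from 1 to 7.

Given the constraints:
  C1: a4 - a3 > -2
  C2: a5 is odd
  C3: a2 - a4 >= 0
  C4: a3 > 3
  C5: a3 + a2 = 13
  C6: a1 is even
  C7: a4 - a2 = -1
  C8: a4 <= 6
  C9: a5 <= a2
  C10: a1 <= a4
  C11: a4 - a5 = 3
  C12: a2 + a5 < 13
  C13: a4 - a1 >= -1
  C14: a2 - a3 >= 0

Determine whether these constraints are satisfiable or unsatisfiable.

Satisfiable

Take a1 = 6, a2 = 7, a3 = 6, a4 = 6, a5 = 3. Then constraint 1: a4 - a3 = 0; constraint 3: a2 - a4 = 1, and every other listed constraint is also met.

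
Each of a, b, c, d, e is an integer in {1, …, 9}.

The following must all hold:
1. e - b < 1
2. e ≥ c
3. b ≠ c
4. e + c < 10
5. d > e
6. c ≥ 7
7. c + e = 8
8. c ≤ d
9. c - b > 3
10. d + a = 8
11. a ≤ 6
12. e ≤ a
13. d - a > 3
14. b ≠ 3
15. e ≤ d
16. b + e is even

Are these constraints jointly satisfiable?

From constraints 2 and 6: e ≥ c and c ≥ 7, so e ≥ 7. From constraints 11 and 12: e ≤ a and a ≤ 6, so e ≤ 6. But 6 < 7, so no value of e works.

Unsatisfiable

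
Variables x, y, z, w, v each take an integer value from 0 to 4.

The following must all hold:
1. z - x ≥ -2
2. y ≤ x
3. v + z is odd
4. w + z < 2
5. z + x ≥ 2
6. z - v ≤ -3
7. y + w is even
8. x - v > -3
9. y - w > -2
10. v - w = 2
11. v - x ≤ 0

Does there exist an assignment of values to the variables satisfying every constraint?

Unsatisfiable

Constraints 1, 6, and 11 give v − z ≥ 3, z − x ≥ -2, x − v ≥ 0.
Adding all 3 inequalities: the left sides telescope to 0, and the right sides sum to 3 + (-2) + 0 = 1. So 0 ≥ 1, which is false.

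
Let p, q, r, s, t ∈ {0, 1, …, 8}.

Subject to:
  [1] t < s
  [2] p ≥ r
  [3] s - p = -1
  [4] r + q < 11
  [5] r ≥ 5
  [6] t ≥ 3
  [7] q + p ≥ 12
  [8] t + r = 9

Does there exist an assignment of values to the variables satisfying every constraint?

Satisfiable

The assignment p = 8, q = 4, r = 5, s = 7, t = 4 works:
  constraint 3 holds since s - p = -1.
  constraint 4 holds since r + q = 9.
The rest check out directly.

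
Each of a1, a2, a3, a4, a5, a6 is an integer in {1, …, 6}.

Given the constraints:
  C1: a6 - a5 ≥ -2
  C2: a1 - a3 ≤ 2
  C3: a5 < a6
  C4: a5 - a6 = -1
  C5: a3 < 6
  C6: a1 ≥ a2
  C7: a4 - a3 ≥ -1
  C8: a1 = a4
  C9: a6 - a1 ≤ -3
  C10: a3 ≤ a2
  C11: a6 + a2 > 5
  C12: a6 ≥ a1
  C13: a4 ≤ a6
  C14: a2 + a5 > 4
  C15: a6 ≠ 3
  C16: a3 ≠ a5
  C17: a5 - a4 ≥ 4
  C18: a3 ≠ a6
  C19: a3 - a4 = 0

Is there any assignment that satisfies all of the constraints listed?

Unsatisfiable

Constraints 1, 2, 7, 9, and 17 give a6 − a5 ≥ -2, a5 − a4 ≥ 4, a4 − a3 ≥ -1, a3 − a1 ≥ -2, a1 − a6 ≥ 3.
Adding all 5 inequalities: the left sides telescope to 0, and the right sides sum to (-2) + 4 + (-1) + (-2) + 3 = 2. So 0 ≥ 2, which is false.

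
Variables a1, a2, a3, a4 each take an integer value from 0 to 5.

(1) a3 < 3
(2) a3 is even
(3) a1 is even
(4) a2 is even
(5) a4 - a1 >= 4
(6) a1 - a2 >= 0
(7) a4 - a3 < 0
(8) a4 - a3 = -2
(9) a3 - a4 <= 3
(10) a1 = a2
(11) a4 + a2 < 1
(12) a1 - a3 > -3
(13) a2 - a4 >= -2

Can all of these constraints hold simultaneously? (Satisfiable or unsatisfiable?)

Unsatisfiable

Constraints 5, 6, and 13 give a1 − a2 ≥ 0, a2 − a4 ≥ -2, a4 − a1 ≥ 4.
Adding all 3 inequalities: the left sides telescope to 0, and the right sides sum to 0 + (-2) + 4 = 2. So 0 ≥ 2, which is false.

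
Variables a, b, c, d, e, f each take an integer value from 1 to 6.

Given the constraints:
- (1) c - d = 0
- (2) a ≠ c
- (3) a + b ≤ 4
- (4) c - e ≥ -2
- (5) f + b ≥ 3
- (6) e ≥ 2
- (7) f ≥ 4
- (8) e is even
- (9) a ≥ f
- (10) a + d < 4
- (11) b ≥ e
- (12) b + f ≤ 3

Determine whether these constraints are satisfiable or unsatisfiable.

Unsatisfiable

From constraints 7 and 9: a ≥ f ≥ 4. From constraints 6 and 11: b ≥ e ≥ 2. Hence a + b ≥ 6. But constraint 3 requires a + b ≤ 4, and 4 < 6. Contradiction.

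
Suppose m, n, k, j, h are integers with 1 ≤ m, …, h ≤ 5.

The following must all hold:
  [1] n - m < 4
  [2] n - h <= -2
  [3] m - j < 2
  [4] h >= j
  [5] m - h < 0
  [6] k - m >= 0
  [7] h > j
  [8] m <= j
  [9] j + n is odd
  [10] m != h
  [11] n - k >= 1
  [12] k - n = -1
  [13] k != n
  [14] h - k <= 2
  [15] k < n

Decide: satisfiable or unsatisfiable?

Unsatisfiable

Constraints 2, 11, and 14 give k − h ≥ -2, h − n ≥ 2, n − k ≥ 1.
Adding all 3 inequalities: the left sides telescope to 0, and the right sides sum to (-2) + 2 + 1 = 1. So 0 ≥ 1, which is false.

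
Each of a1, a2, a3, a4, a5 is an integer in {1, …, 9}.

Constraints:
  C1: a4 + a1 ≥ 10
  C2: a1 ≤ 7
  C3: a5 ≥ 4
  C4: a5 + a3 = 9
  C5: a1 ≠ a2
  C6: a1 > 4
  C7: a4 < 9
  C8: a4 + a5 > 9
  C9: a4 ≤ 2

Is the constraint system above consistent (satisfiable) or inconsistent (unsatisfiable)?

From constraint 9: a4 ≤ 2. From constraint 2: a1 ≤ 7. Hence a4 + a1 ≤ 9. But constraint 1 requires a4 + a1 ≥ 10, and 10 > 9. Contradiction.

Unsatisfiable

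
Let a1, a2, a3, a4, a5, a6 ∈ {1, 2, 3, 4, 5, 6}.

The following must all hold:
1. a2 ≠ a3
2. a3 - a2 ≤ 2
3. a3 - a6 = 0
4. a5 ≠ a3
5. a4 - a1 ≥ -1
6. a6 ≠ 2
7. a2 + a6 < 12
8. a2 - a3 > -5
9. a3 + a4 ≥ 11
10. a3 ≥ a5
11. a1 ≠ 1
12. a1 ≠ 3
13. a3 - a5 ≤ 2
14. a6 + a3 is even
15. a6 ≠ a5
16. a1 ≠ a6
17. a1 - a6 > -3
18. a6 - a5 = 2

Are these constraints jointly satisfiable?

Setting (a1, a2, a3, a4, a5, a6) = (4, 4, 6, 6, 4, 6) satisfies everything: constraint 2: a3 - a2 = 2; constraint 3: a3 - a6 = 0; constraint 5: a4 - a1 = 2, and the others follow.

Satisfiable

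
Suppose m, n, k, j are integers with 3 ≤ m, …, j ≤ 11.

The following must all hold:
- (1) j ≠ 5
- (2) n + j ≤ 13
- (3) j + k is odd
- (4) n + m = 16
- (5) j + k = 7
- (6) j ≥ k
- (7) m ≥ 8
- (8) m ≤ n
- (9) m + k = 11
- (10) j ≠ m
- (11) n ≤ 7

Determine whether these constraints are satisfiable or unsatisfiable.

Unsatisfiable

From constraints 7 and 8: n ≥ m and m ≥ 8, so n ≥ 8. From constraint 11: n ≤ 7. But 7 < 8, so no value of n works.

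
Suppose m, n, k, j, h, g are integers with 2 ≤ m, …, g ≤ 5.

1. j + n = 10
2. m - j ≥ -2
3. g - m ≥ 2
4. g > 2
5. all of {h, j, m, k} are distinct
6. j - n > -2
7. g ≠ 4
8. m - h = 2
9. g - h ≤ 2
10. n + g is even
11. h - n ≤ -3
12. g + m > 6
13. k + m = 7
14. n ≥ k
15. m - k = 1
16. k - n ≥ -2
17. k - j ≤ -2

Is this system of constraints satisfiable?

Unsatisfiable

Constraints 2, 3, 9, 11, 16, and 17 give h − g ≥ -2, g − m ≥ 2, m − j ≥ -2, j − k ≥ 2, k − n ≥ -2, n − h ≥ 3.
Adding all 6 inequalities: the left sides telescope to 0, and the right sides sum to (-2) + 2 + (-2) + 2 + (-2) + 3 = 1. So 0 ≥ 1, which is false.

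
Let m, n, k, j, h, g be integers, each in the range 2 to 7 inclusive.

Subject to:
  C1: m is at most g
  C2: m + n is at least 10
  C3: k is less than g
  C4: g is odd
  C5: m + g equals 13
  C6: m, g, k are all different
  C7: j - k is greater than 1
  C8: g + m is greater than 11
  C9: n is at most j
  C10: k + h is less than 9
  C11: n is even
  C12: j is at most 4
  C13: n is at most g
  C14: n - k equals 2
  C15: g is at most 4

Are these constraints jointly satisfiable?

Unsatisfiable

From constraints 1 and 15: m ≤ g ≤ 4. From constraints 9 and 12: n ≤ j ≤ 4. Hence m + n ≤ 8. But constraint 2 requires m + n ≥ 10, and 10 > 8. Contradiction.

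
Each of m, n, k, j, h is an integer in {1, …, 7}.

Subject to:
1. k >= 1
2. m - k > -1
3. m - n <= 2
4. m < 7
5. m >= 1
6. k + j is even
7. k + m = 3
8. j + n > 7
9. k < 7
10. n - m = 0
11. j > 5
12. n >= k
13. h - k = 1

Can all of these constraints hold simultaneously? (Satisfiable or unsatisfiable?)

The assignment m = 2, n = 2, k = 1, j = 7, h = 2 works:
  constraint 2 holds since m - k = 1.
  constraint 3 holds since m - n = 0.
  constraint 7 holds since k + m = 3.
The rest check out directly.

Satisfiable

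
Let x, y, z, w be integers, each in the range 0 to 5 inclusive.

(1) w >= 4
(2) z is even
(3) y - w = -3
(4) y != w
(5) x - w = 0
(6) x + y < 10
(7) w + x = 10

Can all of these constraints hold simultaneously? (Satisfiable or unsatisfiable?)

Take x = 5, y = 2, z = 2, w = 5. Then constraint 3: y - w = -3; constraint 5: x - w = 0; constraint 6: x + y = 7, and every other listed constraint is also met.

Satisfiable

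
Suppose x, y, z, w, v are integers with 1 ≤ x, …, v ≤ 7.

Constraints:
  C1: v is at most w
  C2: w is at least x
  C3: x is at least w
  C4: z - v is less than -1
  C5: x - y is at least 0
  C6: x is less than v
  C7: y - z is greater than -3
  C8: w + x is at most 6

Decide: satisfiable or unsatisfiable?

Constraints 1, 3, and 6 give v ≤ w, w ≤ x, x < v. Chaining: v ≤ w ≤ x < v, which forces v < v — impossible.

Unsatisfiable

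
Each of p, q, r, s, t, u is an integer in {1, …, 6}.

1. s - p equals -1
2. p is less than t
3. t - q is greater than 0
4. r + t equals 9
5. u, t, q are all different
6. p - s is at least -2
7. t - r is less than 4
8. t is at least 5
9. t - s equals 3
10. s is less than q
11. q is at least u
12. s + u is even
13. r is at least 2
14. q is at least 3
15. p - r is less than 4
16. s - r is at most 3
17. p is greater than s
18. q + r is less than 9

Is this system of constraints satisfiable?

The assignment p = 4, q = 5, r = 3, s = 3, t = 6, u = 3 works:
  constraint 1 holds since s - p = -1.
  constraint 3 holds since t - q = 1.
  constraint 4 holds since r + t = 9.
The rest check out directly.

Satisfiable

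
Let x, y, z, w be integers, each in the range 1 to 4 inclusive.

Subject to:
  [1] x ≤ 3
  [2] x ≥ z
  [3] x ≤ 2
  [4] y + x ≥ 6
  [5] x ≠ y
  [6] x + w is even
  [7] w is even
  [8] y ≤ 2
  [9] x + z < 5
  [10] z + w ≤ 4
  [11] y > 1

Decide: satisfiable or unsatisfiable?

From constraint 8: y ≤ 2. From constraint 3: x ≤ 2. Hence y + x ≤ 4. But constraint 4 requires y + x ≥ 6, and 6 > 4. Contradiction.

Unsatisfiable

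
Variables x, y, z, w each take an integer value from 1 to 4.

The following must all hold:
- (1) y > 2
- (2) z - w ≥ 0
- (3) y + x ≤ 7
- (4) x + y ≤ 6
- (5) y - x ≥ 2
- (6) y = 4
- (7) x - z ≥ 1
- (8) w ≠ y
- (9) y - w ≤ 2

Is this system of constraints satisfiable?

Constraints 2, 5, 7, and 9 give w − y ≥ -2, y − x ≥ 2, x − z ≥ 1, z − w ≥ 0.
Adding all 4 inequalities: the left sides telescope to 0, and the right sides sum to (-2) + 2 + 1 + 0 = 1. So 0 ≥ 1, which is false.

Unsatisfiable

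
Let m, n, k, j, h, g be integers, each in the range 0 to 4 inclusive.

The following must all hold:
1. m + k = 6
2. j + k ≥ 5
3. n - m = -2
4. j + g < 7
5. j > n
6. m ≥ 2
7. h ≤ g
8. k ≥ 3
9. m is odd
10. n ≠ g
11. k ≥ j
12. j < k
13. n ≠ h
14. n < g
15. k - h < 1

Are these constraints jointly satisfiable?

One satisfying assignment is m = 3, n = 1, k = 3, j = 2, h = 4, g = 4.
For the less obvious constraints — constraint 1: m + k = 6; constraint 2: j + k = 5 — and the others hold by inspection.

Satisfiable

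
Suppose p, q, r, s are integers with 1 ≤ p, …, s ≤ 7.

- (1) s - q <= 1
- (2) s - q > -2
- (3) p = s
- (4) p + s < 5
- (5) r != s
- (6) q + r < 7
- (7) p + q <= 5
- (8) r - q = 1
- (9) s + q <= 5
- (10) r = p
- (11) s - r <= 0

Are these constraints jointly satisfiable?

From constraints 3 and 10, r = p = s, so r = s. But constraint 5 says r ≠ s. Contradiction.

Unsatisfiable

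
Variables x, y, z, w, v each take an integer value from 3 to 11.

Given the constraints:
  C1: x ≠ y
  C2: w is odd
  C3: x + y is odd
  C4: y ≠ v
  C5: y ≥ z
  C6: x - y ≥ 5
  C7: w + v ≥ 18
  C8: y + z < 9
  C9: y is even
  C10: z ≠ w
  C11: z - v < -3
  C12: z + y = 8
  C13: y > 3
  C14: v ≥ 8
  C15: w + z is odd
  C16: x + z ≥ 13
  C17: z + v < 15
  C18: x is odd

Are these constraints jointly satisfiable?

Satisfiable

Take x = 11, y = 4, z = 4, w = 9, v = 9. Then constraint 6: x - y = 7; constraint 7: w + v = 18; constraint 8: y + z = 8, and every other listed constraint is also met.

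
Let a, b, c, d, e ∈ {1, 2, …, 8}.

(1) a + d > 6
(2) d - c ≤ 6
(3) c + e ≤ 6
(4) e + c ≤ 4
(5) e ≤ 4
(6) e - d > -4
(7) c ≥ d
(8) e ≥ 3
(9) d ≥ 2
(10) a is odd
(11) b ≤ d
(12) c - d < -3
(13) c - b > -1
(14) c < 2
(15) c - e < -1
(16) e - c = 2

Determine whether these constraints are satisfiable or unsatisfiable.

From constraint 8: e ≥ 3. From constraints 7 and 9: c ≥ d ≥ 2. Hence e + c ≥ 5. But constraint 4 requires e + c ≤ 4, and 4 < 5. Contradiction.

Unsatisfiable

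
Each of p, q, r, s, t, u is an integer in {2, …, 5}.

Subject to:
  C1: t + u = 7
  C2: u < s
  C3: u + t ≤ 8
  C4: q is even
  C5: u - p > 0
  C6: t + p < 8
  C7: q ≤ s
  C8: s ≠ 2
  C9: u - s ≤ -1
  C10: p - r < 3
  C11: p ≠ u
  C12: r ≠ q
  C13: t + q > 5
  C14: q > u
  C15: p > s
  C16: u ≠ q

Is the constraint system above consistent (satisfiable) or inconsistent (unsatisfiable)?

Unsatisfiable

Constraints 5, 7, 14, and 15 give u < q, q ≤ s, s < p, p < u. Chaining: u < q ≤ s < p < u, which forces u < u — impossible.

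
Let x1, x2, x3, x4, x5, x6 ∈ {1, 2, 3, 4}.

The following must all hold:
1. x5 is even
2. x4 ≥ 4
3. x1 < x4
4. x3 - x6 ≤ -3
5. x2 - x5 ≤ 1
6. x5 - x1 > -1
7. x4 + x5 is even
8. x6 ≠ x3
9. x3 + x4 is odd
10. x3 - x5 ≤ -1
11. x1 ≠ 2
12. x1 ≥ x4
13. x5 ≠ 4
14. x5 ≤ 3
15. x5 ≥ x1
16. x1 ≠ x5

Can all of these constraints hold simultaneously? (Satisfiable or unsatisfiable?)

From constraints 2 and 12: x1 ≥ x4 and x4 ≥ 4, so x1 ≥ 4. From constraints 14 and 15: x1 ≤ x5 and x5 ≤ 3, so x1 ≤ 3. But 3 < 4, so no value of x1 works.

Unsatisfiable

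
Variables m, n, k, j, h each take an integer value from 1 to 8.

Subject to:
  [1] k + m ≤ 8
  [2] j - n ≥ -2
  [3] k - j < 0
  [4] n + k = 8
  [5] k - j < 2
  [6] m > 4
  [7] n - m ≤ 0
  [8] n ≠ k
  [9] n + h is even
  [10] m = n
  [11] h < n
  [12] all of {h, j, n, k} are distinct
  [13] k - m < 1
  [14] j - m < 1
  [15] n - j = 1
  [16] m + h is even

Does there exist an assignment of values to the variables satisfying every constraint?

Satisfiable

The assignment m = 5, n = 5, k = 3, j = 4, h = 1 works:
  constraint 1 holds since k + m = 8.
  constraint 2 holds since j - n = -1.
The rest check out directly.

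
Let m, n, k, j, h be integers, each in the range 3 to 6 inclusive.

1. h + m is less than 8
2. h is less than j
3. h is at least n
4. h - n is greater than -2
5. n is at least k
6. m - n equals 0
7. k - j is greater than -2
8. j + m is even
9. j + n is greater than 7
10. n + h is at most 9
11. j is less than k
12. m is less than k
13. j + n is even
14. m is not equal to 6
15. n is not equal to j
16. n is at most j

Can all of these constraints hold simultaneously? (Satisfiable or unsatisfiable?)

Unsatisfiable

Constraints 2, 3, 5, and 11 give h < j, j < k, k ≤ n, n ≤ h. Chaining: h < j < k ≤ n ≤ h, which forces h < h — impossible.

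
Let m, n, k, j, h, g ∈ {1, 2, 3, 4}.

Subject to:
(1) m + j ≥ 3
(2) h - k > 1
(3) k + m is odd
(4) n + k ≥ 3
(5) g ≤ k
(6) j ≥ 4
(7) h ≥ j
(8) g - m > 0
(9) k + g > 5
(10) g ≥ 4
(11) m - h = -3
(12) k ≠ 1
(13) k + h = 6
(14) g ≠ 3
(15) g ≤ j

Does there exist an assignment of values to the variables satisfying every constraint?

Unsatisfiable

From constraints 5 and 10: k ≥ g ≥ 4. From constraints 6 and 7: h ≥ j ≥ 4. Hence k + h ≥ 8. But constraint 13 requires k + h = 6, and 6 < 8. Contradiction.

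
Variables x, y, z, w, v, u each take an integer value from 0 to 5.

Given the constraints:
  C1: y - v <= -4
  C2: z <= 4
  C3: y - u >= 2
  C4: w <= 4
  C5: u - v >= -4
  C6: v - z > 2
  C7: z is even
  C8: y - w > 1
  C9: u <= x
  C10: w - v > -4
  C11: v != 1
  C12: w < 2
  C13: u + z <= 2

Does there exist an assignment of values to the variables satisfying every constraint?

Unsatisfiable

Constraints 1, 3, and 5 give y − u ≥ 2, u − v ≥ -4, v − y ≥ 4.
Adding all 3 inequalities: the left sides telescope to 0, and the right sides sum to 2 + (-4) + 4 = 2. So 0 ≥ 2, which is false.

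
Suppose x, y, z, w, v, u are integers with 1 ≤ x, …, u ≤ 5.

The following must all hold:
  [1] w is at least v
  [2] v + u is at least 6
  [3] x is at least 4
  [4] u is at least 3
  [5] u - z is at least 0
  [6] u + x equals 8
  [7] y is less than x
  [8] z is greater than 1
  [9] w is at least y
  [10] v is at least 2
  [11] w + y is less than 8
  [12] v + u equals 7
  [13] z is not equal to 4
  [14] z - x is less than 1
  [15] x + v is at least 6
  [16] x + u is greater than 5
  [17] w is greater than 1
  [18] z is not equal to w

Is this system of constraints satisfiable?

Satisfiable

Take x = 4, y = 3, z = 2, w = 3, v = 3, u = 4. Then constraint 2: v + u = 7; constraint 5: u - z = 2, and every other listed constraint is also met.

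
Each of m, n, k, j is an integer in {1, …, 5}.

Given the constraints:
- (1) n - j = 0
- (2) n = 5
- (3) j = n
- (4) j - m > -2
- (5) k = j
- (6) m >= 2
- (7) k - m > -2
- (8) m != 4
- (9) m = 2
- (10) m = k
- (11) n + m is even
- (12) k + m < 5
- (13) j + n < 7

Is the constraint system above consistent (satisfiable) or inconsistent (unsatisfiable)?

Unsatisfiable

Constraint 9 fixes m = 2 and constraint 2 fixes n = 5. Constraints 3, 5, and 10 give m = k = j = n, so m = n. But 2 ≠ 5 — contradiction.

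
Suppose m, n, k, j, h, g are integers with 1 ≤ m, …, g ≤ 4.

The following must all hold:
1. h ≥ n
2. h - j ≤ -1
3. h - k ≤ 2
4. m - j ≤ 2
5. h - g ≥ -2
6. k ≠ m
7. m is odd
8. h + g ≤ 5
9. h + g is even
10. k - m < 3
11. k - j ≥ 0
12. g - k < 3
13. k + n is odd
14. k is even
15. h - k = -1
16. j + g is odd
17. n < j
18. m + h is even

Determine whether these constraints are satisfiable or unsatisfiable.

Satisfiable

Take m = 1, n = 1, k = 2, j = 2, h = 1, g = 3. Then constraint 2: h - j = -1; constraint 3: h - k = -1, and every other listed constraint is also met.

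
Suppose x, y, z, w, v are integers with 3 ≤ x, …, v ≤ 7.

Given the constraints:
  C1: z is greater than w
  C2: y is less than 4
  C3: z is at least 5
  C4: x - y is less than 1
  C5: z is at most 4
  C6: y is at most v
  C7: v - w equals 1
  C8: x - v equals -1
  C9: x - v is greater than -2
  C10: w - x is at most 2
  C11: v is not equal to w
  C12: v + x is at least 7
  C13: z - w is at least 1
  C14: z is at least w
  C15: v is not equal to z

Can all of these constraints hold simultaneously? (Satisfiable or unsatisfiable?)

Unsatisfiable

From constraint 3: z ≥ 5. From constraint 5: z ≤ 4. But 4 < 5, so no value of z works.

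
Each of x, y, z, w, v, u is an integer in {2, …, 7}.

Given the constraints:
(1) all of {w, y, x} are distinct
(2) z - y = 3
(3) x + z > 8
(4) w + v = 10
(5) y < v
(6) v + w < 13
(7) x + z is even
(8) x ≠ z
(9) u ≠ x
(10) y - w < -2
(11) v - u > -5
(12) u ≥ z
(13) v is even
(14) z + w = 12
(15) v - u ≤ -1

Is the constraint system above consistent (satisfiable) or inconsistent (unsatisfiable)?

Satisfiable

Try x = 4, y = 3, z = 6, w = 6, v = 4, u = 6.
Check constraint 2: z - y = 3; constraint 3: x + z = 10; constraint 4: w + v = 10. The remaining constraints are straightforward to verify.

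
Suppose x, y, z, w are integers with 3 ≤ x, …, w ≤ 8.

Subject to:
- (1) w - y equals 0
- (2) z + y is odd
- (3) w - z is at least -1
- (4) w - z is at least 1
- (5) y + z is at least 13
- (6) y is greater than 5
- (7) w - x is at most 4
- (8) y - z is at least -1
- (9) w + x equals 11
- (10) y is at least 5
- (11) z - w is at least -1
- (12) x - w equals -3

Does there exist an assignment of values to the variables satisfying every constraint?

Setting (x, y, z, w) = (4, 7, 6, 7) satisfies everything: constraint 1: w - y = 0; constraint 3: w - z = 1; constraint 4: w - z = 1, and the others follow.

Satisfiable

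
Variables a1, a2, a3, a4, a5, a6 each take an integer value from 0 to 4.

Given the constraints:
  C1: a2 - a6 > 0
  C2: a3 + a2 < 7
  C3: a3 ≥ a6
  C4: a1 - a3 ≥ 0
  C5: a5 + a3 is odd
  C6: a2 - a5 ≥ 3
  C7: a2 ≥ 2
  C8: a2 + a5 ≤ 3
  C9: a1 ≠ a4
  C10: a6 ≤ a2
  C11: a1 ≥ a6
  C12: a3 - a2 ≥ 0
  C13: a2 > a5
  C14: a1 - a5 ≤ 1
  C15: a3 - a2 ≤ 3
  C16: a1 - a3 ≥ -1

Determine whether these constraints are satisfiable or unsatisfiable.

Unsatisfiable

Constraints 4, 6, 12, and 14 give a5 − a1 ≥ -1, a1 − a3 ≥ 0, a3 − a2 ≥ 0, a2 − a5 ≥ 3.
Adding all 4 inequalities: the left sides telescope to 0, and the right sides sum to (-1) + 0 + 0 + 3 = 2. So 0 ≥ 2, which is false.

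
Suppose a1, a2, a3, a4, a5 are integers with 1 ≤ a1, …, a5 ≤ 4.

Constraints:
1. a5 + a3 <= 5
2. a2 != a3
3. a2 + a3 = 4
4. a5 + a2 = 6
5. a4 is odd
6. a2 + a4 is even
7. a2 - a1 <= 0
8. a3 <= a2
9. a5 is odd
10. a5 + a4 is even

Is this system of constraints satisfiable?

Satisfiable

The assignment a1 = 4, a2 = 3, a3 = 1, a4 = 3, a5 = 3 works:
  constraint 1 holds since a5 + a3 = 4.
  constraint 3 holds since a2 + a3 = 4.
  constraint 4 holds since a5 + a2 = 6.
The rest check out directly.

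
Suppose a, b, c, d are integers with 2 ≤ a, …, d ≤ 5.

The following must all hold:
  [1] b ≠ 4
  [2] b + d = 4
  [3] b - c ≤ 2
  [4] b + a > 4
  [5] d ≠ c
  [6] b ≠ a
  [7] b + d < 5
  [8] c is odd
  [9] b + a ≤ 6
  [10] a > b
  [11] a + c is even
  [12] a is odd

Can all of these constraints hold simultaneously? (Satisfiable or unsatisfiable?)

Setting (a, b, c, d) = (3, 2, 3, 2) satisfies everything: constraint 2: b + d = 4; constraint 3: b - c = -1; constraint 4: b + a = 5, and the others follow.

Satisfiable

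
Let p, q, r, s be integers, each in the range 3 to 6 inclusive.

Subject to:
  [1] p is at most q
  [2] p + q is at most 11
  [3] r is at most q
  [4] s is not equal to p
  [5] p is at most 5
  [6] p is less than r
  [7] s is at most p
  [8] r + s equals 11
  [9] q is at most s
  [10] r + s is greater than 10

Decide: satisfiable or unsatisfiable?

Constraints 3, 6, 7, and 9 give q ≤ s, s ≤ p, p < r, r ≤ q. Chaining: q ≤ s ≤ p < r ≤ q, which forces q < q — impossible.

Unsatisfiable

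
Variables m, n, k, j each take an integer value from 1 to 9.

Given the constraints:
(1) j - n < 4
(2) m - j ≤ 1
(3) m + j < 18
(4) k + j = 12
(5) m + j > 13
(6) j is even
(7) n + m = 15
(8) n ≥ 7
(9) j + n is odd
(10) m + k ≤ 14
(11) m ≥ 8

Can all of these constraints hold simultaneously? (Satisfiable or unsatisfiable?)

One satisfying assignment is m = 8, n = 7, k = 4, j = 8.
For the less obvious constraints — constraint 1: j - n = 1; constraint 2: m - j = 0; constraint 3: m + j = 16 — and the others hold by inspection.

Satisfiable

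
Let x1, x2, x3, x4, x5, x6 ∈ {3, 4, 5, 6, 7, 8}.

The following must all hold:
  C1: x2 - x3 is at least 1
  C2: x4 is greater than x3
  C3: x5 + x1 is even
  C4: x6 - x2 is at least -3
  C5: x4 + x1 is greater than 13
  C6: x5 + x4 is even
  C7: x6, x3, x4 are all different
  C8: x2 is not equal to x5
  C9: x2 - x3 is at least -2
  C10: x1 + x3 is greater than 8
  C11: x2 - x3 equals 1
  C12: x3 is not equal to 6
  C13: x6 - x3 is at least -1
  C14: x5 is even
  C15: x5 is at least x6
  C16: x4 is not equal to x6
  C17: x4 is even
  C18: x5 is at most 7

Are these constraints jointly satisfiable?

Satisfiable

Try x1 = 6, x2 = 6, x3 = 5, x4 = 8, x5 = 4, x6 = 4.
Check constraint 1: x2 - x3 = 1; constraint 4: x6 - x2 = -2. The remaining constraints are straightforward to verify.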